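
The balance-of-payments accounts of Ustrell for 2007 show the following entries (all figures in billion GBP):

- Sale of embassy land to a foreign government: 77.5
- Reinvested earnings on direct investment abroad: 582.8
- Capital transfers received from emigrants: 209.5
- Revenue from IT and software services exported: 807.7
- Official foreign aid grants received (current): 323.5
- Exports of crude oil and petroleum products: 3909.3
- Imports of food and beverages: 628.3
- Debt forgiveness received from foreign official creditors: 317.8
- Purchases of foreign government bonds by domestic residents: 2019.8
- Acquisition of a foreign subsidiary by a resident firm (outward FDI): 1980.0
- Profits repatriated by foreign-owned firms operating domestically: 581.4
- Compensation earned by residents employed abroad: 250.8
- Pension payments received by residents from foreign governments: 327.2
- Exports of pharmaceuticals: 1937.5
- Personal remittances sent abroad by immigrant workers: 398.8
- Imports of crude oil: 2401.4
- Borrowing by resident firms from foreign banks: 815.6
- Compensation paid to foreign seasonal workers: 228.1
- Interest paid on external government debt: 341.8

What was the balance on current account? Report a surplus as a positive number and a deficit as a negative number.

3559.0

Goods: -628.3 + 3909.3 + 1937.5 - 2401.4 = 2817.1
Services: 807.7
Primary income: 250.8 - 581.4 - 228.1 - 341.8 + 582.8 = -317.7
Secondary income: -398.8 + 323.5 + 327.2 = 251.9
Current account = 2817.1 + 807.7 + (-317.7) + 251.9 = 3559.0
(Excluded from the current account — capital account: sale of embassy land to a foreign government 77.5, capital transfers received from emigrants 209.5, debt forgiveness received from foreign official creditors 317.8; financial account: purchases of foreign government bonds by domestic residents 2019.8, acquisition of a foreign subsidiary by a resident firm (outward FDI) 1980.0, borrowing by resident firms from foreign banks 815.6.)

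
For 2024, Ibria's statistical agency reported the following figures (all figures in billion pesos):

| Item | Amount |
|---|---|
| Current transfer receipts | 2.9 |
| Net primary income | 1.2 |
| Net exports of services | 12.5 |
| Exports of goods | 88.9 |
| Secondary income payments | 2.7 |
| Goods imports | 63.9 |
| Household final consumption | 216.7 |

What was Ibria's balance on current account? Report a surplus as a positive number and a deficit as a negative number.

38.9

Goods balance = 88.9 - 63.9 = 25.0
Services balance = 12.5
Trade balance (goods + services) = 25.0 + 12.5 = 37.5
Net primary income = 1.2
Net secondary income = 2.9 - 2.7 = 0.2
Current account = 37.5 + 1.2 + 0.2 = 38.9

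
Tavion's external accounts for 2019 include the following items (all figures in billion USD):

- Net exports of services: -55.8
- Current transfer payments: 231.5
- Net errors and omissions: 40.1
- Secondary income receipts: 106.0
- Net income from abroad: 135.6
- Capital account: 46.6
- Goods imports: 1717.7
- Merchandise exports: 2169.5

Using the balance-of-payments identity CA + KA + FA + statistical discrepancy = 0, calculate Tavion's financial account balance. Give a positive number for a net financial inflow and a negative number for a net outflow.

-492.8

Goods balance = 2169.5 - 1717.7 = 451.8
Services balance = -55.8
Trade balance (goods + services) = 451.8 + (-55.8) = 396.0
Net primary income = 135.6
Net secondary income = 106.0 - 231.5 = -125.5
Current account = 396.0 + 135.6 + (-125.5) = 406.1
Financial account = -(406.1 + 46.6 + 40.1) = -492.8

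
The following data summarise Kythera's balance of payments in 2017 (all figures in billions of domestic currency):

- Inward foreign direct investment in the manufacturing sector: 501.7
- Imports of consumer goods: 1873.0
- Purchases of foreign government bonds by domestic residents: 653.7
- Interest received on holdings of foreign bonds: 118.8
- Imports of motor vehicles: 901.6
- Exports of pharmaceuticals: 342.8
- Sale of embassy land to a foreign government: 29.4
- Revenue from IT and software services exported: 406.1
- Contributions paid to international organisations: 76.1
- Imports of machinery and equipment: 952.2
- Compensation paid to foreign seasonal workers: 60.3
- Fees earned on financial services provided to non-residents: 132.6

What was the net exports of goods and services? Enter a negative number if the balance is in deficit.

Goods: -952.2 - 901.6 - 1873.0 + 342.8 = -3384.0
Services: 132.6 + 406.1 = 538.7
Trade balance = -3384.0 + 538.7 = -2845.3
(Excluded from the trade balance — financial account: inward foreign direct investment in the manufacturing sector 501.7, purchases of foreign government bonds by domestic residents 653.7; primary income: interest received on holdings of foreign bonds 118.8, compensation paid to foreign seasonal workers 60.3; capital account: sale of embassy land to a foreign government 29.4; secondary income: contributions paid to international organisations 76.1.)

-2845.3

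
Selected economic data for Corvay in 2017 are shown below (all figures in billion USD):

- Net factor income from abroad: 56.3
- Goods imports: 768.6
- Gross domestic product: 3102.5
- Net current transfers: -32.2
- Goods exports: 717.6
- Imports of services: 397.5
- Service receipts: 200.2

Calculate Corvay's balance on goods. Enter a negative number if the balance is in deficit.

Goods balance = 717.6 - 768.6 = -51.0

-51.0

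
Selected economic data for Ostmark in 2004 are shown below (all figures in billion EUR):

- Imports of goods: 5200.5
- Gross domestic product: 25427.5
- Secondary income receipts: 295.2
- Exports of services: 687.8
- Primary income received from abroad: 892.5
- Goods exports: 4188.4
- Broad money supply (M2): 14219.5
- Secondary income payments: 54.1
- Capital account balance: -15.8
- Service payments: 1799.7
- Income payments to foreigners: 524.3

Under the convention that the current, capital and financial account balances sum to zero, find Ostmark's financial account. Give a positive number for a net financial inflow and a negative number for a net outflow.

1530.5

Goods balance = 4188.4 - 5200.5 = -1012.1
Services balance = 687.8 - 1799.7 = -1111.9
Trade balance (goods + services) = -1012.1 + (-1111.9) = -2124.0
Net primary income = 892.5 - 524.3 = 368.2
Net secondary income = 295.2 - 54.1 = 241.1
Current account = -2124.0 + 368.2 + 241.1 = -1514.7
Financial account = -(-1514.7 + (-15.8)) = 1530.5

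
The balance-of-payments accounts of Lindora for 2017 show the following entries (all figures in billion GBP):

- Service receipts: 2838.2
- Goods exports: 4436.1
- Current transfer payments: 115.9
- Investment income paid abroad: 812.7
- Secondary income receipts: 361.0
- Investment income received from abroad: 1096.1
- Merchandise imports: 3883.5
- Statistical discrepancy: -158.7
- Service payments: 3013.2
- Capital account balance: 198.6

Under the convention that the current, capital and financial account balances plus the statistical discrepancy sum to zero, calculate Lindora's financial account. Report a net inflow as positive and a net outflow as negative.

-946.0

Goods balance = 4436.1 - 3883.5 = 552.6
Services balance = 2838.2 - 3013.2 = -175.0
Trade balance (goods + services) = 552.6 + (-175.0) = 377.6
Net primary income = 1096.1 - 812.7 = 283.4
Net secondary income = 361.0 - 115.9 = 245.1
Current account = 377.6 + 283.4 + 245.1 = 906.1
Financial account = -(906.1 + 198.6 + (-158.7)) = -946.0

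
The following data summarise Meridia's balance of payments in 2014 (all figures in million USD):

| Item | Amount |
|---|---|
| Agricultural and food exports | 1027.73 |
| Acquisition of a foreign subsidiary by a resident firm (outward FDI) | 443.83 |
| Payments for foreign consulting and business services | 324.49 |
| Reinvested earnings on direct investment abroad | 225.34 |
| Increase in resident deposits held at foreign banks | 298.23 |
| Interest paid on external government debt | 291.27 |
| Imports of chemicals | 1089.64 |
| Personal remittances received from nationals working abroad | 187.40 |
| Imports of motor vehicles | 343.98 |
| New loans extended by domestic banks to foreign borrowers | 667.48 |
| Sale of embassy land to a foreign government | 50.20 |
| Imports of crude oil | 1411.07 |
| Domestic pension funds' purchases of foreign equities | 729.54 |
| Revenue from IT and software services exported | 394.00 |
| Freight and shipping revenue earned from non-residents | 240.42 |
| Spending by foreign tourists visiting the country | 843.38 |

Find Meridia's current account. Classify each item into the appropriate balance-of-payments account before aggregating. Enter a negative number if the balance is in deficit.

-542.18

Goods: 1027.73 - 1089.64 - 343.98 - 1411.07 = -1816.96
Services: 394.00 - 324.49 + 240.42 + 843.38 = 1153.31
Primary income: -291.27 + 225.34 = -65.93
Secondary income: 187.40
Current account = (-1816.96) + 1153.31 + (-65.93) + 187.40 = -542.18
(Excluded from the current account — financial account: acquisition of a foreign subsidiary by a resident firm (outward FDI) 443.83, increase in resident deposits held at foreign banks 298.23, new loans extended by domestic banks to foreign borrowers 667.48, domestic pension funds' purchases of foreign equities 729.54; capital account: sale of embassy land to a foreign government 50.20.)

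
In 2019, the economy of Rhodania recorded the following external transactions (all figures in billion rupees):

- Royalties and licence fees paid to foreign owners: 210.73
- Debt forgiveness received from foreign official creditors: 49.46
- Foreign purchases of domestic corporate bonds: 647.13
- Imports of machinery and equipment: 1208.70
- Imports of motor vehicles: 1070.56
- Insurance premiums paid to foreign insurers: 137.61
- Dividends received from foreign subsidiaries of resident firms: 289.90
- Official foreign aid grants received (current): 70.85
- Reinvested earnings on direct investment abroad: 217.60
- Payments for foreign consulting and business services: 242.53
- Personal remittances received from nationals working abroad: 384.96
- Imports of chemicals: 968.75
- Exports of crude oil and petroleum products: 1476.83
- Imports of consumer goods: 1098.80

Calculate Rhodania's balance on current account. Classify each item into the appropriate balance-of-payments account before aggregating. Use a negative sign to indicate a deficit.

Goods: 1476.83 - 968.75 - 1098.80 - 1208.70 - 1070.56 = -2869.98
Services: -242.53 - 210.73 - 137.61 = -590.87
Primary income: 289.90 + 217.60 = 507.50
Secondary income: 70.85 + 384.96 = 455.81
Current account = (-2869.98) + (-590.87) + 507.50 + 455.81 = -2497.54
(Excluded from the current account — capital account: debt forgiveness received from foreign official creditors 49.46; financial account: foreign purchases of domestic corporate bonds 647.13.)

-2497.54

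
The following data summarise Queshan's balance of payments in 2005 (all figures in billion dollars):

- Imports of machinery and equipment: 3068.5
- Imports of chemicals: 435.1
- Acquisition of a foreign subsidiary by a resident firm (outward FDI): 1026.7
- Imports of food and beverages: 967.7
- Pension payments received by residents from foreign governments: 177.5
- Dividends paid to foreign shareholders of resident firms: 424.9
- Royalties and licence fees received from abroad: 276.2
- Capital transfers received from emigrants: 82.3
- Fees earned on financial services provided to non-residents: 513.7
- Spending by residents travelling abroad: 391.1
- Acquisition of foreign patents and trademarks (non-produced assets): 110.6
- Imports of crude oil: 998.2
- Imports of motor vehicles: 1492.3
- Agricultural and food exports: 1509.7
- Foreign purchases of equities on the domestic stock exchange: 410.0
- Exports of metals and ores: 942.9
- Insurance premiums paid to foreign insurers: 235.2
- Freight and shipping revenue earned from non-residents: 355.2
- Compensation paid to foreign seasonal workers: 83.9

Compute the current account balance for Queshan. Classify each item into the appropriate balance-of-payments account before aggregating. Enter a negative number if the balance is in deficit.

Goods: -998.2 - 3068.5 - 435.1 - 1492.3 - 967.7 + 1509.7 + 942.9 = -4509.2
Services: 513.7 - 235.2 + 355.2 + 276.2 - 391.1 = 518.8
Primary income: -83.9 - 424.9 = -508.8
Secondary income: 177.5
Current account = (-4509.2) + 518.8 + (-508.8) + 177.5 = -4321.7
(Excluded from the current account — financial account: acquisition of a foreign subsidiary by a resident firm (outward FDI) 1026.7, foreign purchases of equities on the domestic stock exchange 410.0; capital account: capital transfers received from emigrants 82.3, acquisition of foreign patents and trademarks (non-produced assets) 110.6.)

-4321.7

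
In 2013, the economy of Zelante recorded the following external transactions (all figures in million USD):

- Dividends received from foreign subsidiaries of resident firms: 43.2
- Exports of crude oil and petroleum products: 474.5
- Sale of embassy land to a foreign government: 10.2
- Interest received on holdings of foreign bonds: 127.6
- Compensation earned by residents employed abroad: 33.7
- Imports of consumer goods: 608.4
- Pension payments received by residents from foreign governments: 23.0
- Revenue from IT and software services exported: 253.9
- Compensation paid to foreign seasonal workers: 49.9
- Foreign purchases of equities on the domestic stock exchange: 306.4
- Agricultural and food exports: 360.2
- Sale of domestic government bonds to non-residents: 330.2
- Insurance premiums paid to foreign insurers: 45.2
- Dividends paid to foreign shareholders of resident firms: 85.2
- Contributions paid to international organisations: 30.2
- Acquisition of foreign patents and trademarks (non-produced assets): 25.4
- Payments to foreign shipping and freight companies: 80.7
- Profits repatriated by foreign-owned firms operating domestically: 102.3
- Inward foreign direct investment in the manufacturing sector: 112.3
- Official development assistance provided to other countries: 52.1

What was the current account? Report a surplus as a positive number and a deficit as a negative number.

262.1

Goods: 360.2 + 474.5 - 608.4 = 226.3
Services: -45.2 - 80.7 + 253.9 = 128.0
Primary income: -49.9 + 43.2 + 127.6 - 85.2 + 33.7 - 102.3 = -32.9
Secondary income: -30.2 - 52.1 + 23.0 = -59.3
Current account = 226.3 + 128.0 + (-32.9) + (-59.3) = 262.1
(Excluded from the current account — capital account: sale of embassy land to a foreign government 10.2, acquisition of foreign patents and trademarks (non-produced assets) 25.4; financial account: foreign purchases of equities on the domestic stock exchange 306.4, sale of domestic government bonds to non-residents 330.2, inward foreign direct investment in the manufacturing sector 112.3.)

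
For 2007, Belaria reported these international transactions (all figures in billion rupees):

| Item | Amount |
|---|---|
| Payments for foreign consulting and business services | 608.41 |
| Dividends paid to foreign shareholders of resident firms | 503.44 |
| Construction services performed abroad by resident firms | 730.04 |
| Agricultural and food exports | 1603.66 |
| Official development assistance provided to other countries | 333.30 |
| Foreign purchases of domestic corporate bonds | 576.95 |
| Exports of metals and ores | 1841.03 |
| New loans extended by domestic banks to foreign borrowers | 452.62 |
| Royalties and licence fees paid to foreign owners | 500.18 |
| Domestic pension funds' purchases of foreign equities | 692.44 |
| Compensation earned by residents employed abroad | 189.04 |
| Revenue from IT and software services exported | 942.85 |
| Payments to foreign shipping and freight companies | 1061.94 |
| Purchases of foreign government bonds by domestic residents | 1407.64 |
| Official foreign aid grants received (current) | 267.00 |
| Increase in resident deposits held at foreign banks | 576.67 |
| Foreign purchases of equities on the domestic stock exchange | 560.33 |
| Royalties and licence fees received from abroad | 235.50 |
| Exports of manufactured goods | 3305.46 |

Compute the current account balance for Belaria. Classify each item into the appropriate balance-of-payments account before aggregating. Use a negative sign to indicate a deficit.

Goods: 1841.03 + 1603.66 + 3305.46 = 6750.15
Services: 730.04 + 235.50 - 608.41 - 500.18 - 1061.94 + 942.85 = -262.14
Primary income: -503.44 + 189.04 = -314.40
Secondary income: 267.00 - 333.30 = -66.30
Current account = 6750.15 + (-262.14) + (-314.40) + (-66.30) = 6107.31
(Excluded from the current account — financial account: foreign purchases of domestic corporate bonds 576.95, new loans extended by domestic banks to foreign borrowers 452.62, domestic pension funds' purchases of foreign equities 692.44, purchases of foreign government bonds by domestic residents 1407.64, increase in resident deposits held at foreign banks 576.67, foreign purchases of equities on the domestic stock exchange 560.33.)

6107.31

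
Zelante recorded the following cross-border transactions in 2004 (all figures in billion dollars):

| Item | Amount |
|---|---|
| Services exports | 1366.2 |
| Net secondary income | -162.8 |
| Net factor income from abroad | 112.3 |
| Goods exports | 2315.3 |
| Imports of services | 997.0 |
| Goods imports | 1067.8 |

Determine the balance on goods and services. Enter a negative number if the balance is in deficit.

Goods balance = 2315.3 - 1067.8 = 1247.5
Services balance = 1366.2 - 997.0 = 369.2
Trade balance (goods + services) = 1247.5 + 369.2 = 1616.7

1616.7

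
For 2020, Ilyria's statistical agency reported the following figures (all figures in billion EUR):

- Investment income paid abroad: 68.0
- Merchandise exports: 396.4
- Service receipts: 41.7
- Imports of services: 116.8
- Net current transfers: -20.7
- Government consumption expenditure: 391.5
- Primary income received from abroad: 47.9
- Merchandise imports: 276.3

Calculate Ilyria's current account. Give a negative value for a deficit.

4.2

Goods balance = 396.4 - 276.3 = 120.1
Services balance = 41.7 - 116.8 = -75.1
Trade balance (goods + services) = 120.1 + (-75.1) = 45.0
Net primary income = 47.9 - 68.0 = -20.1
Net secondary income = -20.7
Current account = 45.0 + (-20.1) + (-20.7) = 4.2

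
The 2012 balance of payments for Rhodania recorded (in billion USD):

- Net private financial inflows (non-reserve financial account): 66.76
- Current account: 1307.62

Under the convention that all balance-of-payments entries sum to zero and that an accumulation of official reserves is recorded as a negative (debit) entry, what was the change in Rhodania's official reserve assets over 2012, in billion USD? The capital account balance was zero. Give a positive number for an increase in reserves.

1374.38

Official reserve transactions balance = -(1307.62 + 66.76) = -1374.38
An accumulation of reserves is recorded as a debit (negative entry), so the change in the stock of reserves is the negative of that balance.
Change in official reserves = -(-1374.38) = 1374.38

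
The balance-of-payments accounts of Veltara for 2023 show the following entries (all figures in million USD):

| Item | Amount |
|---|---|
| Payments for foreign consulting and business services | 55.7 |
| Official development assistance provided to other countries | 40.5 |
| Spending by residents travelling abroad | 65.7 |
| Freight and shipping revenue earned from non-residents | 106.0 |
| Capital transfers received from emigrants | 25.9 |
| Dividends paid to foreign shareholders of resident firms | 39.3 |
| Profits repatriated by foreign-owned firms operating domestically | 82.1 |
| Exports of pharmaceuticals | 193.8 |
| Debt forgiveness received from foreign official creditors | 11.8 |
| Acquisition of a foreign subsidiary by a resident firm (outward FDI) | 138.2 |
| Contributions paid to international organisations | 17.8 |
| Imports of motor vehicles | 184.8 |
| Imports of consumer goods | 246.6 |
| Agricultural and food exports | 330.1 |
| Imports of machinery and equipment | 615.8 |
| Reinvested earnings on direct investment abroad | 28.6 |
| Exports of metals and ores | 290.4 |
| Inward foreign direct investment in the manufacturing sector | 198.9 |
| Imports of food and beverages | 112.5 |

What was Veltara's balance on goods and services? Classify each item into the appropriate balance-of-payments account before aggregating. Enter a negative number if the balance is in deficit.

-360.8

Goods: -184.8 + 290.4 - 112.5 - 615.8 - 246.6 + 330.1 + 193.8 = -345.4
Services: 106.0 - 55.7 - 65.7 = -15.4
Trade balance = -345.4 + (-15.4) = -360.8
(Excluded from the trade balance — secondary income: official development assistance provided to other countries 40.5, contributions paid to international organisations 17.8; capital account: capital transfers received from emigrants 25.9, debt forgiveness received from foreign official creditors 11.8; primary income: dividends paid to foreign shareholders of resident firms 39.3, profits repatriated by foreign-owned firms operating domestically 82.1, reinvested earnings on direct investment abroad 28.6; financial account: acquisition of a foreign subsidiary by a resident firm (outward FDI) 138.2, inward foreign direct investment in the manufacturing sector 198.9.)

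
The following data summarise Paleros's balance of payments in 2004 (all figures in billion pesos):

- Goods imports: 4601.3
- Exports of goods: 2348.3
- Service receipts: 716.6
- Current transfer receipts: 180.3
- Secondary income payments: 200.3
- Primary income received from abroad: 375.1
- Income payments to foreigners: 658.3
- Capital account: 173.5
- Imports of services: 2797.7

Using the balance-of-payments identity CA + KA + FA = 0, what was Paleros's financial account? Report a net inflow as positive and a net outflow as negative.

Goods balance = 2348.3 - 4601.3 = -2253.0
Services balance = 716.6 - 2797.7 = -2081.1
Trade balance (goods + services) = -2253.0 + (-2081.1) = -4334.1
Net primary income = 375.1 - 658.3 = -283.2
Net secondary income = 180.3 - 200.3 = -20.0
Current account = -4334.1 + (-283.2) + (-20.0) = -4637.3
Financial account = -(-4637.3 + 173.5) = 4463.8

4463.8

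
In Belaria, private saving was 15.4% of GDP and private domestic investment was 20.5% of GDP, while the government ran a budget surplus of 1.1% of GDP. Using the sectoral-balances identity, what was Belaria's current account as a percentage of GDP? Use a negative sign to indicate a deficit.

-4.0

By the sectoral-balances identity, CA = (S_private - I) + (T - G).
Private balance = 15.4 - 20.5 = -5.1
Government balance (T - G) = 1.1
CA = -5.1 + 1.1 = -4.0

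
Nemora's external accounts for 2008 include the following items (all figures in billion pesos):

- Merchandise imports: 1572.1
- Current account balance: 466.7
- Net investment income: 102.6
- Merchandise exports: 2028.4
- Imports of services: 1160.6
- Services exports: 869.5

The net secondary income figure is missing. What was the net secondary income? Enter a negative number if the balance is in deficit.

198.9

Current account = goods balance + services balance + net primary income + net secondary income
Sum of the known components = 267.8
Net secondary income = CA - (known components) = 466.7 - 267.8 = 198.9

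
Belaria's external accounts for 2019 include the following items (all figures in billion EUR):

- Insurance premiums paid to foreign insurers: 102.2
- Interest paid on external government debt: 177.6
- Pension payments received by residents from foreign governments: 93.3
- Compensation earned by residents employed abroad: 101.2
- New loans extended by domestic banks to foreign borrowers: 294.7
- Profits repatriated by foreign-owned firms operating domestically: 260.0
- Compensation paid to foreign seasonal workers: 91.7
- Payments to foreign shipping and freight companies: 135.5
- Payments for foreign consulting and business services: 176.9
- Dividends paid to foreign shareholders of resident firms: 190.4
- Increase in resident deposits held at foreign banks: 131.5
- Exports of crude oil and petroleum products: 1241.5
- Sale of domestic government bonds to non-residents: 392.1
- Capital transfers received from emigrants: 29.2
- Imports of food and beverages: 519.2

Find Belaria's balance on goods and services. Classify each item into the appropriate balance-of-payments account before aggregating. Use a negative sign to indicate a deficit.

Goods: -519.2 + 1241.5 = 722.3
Services: -176.9 - 135.5 - 102.2 = -414.6
Trade balance = 722.3 + (-414.6) = 307.7
(Excluded from the trade balance — primary income: interest paid on external government debt 177.6, compensation earned by residents employed abroad 101.2, profits repatriated by foreign-owned firms operating domestically 260.0, compensation paid to foreign seasonal workers 91.7, dividends paid to foreign shareholders of resident firms 190.4; secondary income: pension payments received by residents from foreign governments 93.3; financial account: new loans extended by domestic banks to foreign borrowers 294.7, increase in resident deposits held at foreign banks 131.5, sale of domestic government bonds to non-residents 392.1; capital account: capital transfers received from emigrants 29.2.)

307.7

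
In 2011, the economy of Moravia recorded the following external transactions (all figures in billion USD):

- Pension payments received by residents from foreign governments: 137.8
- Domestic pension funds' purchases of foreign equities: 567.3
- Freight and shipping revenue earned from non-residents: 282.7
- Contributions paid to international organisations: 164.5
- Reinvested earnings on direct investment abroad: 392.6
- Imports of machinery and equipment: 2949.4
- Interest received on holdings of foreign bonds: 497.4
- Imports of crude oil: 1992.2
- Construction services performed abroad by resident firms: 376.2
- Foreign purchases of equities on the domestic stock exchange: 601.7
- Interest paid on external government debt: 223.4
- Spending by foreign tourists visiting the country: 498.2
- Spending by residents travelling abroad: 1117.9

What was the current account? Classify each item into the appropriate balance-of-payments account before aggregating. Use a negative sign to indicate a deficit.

-4262.5

Goods: -1992.2 - 2949.4 = -4941.6
Services: 282.7 + 376.2 - 1117.9 + 498.2 = 39.2
Primary income: 497.4 + 392.6 - 223.4 = 666.6
Secondary income: 137.8 - 164.5 = -26.7
Current account = (-4941.6) + 39.2 + 666.6 + (-26.7) = -4262.5
(Excluded from the current account — financial account: domestic pension funds' purchases of foreign equities 567.3, foreign purchases of equities on the domestic stock exchange 601.7.)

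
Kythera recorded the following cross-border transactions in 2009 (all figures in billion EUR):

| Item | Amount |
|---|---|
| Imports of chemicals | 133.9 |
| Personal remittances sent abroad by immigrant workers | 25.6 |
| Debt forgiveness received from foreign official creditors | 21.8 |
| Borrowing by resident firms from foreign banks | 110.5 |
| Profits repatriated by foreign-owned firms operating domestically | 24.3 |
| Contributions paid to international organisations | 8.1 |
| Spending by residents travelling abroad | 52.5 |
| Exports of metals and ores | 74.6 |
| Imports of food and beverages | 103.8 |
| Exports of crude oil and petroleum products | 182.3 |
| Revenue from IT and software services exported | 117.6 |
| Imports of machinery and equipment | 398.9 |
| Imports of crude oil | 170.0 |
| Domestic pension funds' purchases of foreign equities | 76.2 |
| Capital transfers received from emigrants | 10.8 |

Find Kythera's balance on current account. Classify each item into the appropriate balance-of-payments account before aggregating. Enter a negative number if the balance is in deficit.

Goods: -103.8 + 74.6 - 133.9 + 182.3 - 170.0 - 398.9 = -549.7
Services: 117.6 - 52.5 = 65.1
Primary income: -24.3
Secondary income: -8.1 - 25.6 = -33.7
Current account = (-549.7) + 65.1 + (-24.3) + (-33.7) = -542.6
(Excluded from the current account — capital account: debt forgiveness received from foreign official creditors 21.8, capital transfers received from emigrants 10.8; financial account: borrowing by resident firms from foreign banks 110.5, domestic pension funds' purchases of foreign equities 76.2.)

-542.6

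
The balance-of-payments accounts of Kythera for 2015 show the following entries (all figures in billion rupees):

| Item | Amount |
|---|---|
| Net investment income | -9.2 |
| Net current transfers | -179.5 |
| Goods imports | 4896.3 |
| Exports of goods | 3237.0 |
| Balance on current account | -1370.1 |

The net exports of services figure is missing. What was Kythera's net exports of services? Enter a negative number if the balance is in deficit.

Current account = goods balance + services balance + net primary income + net secondary income
Sum of the known components = -1848.0
Net exports of services = CA - (known components) = -1370.1 - (-1848.0) = 477.9

477.9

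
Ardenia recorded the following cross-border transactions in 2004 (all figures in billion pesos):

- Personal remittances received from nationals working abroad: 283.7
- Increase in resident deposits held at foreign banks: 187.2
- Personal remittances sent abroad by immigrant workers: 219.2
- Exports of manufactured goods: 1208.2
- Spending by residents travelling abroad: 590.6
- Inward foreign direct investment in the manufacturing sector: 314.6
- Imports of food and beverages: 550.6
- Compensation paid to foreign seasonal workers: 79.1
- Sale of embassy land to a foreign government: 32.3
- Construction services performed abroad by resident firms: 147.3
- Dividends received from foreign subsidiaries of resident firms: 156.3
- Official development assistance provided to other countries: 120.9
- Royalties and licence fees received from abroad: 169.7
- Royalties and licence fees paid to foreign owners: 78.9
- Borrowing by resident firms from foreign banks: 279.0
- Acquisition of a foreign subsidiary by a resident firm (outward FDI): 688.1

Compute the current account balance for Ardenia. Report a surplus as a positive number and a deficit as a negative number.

Goods: 1208.2 - 550.6 = 657.6
Services: -78.9 - 590.6 + 169.7 + 147.3 = -352.5
Primary income: 156.3 - 79.1 = 77.2
Secondary income: 283.7 - 219.2 - 120.9 = -56.4
Current account = 657.6 + (-352.5) + 77.2 + (-56.4) = 325.9
(Excluded from the current account — financial account: increase in resident deposits held at foreign banks 187.2, inward foreign direct investment in the manufacturing sector 314.6, borrowing by resident firms from foreign banks 279.0, acquisition of a foreign subsidiary by a resident firm (outward FDI) 688.1; capital account: sale of embassy land to a foreign government 32.3.)

325.9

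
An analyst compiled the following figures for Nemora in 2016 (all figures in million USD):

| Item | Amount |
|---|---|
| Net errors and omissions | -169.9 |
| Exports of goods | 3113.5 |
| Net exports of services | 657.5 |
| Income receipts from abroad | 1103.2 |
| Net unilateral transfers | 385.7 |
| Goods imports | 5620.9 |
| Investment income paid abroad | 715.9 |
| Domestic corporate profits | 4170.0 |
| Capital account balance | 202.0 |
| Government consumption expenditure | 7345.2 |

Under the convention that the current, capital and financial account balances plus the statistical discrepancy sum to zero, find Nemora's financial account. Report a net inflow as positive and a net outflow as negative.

Goods balance = 3113.5 - 5620.9 = -2507.4
Services balance = 657.5
Trade balance (goods + services) = -2507.4 + 657.5 = -1849.9
Net primary income = 1103.2 - 715.9 = 387.3
Net secondary income = 385.7
Current account = -1849.9 + 387.3 + 385.7 = -1076.9
Financial account = -(-1076.9 + 202.0 + (-169.9)) = 1044.8

1044.8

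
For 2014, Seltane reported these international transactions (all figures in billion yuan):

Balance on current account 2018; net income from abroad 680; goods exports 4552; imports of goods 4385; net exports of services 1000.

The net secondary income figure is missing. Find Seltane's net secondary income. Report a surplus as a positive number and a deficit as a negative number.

Current account = goods balance + services balance + net primary income + net secondary income
Sum of the known components = 1847
Net secondary income = CA - (known components) = 2018 - 1847 = 171

171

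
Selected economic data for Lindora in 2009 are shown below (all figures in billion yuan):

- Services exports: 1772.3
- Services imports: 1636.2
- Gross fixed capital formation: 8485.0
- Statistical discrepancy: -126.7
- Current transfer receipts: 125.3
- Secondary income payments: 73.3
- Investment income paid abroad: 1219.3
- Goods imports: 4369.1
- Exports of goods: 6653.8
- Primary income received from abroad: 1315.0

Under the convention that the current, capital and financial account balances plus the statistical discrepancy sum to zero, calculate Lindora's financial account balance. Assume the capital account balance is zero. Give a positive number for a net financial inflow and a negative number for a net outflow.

-2441.8

Goods balance = 6653.8 - 4369.1 = 2284.7
Services balance = 1772.3 - 1636.2 = 136.1
Trade balance (goods + services) = 2284.7 + 136.1 = 2420.8
Net primary income = 1315.0 - 1219.3 = 95.7
Net secondary income = 125.3 - 73.3 = 52.0
Current account = 2420.8 + 95.7 + 52.0 = 2568.5
Financial account = -(2568.5 + (-126.7)) = -2441.8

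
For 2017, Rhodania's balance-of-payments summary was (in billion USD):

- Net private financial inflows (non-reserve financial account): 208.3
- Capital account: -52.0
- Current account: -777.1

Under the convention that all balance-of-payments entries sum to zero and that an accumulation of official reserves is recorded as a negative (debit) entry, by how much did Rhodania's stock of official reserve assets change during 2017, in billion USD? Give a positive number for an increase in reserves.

-620.8

Official reserve transactions balance = -((-777.1) + (-52.0) + 208.3) = 620.8
An accumulation of reserves is recorded as a debit (negative entry), so the change in the stock of reserves is the negative of that balance.
Change in official reserves = -(620.8) = -620.8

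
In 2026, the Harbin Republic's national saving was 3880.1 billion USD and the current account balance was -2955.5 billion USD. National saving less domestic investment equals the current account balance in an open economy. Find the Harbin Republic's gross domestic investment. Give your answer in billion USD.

S - I = CA (net lending to the rest of the world).
I = S - CA = 3880.1 - (-2955.5) = 6835.6

6835.6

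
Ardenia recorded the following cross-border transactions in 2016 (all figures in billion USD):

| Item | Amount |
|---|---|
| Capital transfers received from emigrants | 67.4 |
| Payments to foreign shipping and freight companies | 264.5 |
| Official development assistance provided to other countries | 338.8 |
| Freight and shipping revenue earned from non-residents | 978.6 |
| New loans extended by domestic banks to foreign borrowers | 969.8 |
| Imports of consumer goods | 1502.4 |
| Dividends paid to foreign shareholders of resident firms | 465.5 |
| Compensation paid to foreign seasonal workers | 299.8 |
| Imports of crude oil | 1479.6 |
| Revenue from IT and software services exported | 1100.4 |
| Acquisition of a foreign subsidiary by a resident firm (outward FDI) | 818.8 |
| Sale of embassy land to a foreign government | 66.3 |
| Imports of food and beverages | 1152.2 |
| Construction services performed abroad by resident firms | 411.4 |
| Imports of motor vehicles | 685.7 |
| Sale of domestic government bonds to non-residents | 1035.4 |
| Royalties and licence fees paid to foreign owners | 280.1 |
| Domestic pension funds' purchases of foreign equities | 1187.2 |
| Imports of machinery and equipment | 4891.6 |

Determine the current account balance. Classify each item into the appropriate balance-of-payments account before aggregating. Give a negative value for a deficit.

-8869.8

Goods: -1479.6 - 1502.4 - 685.7 - 4891.6 - 1152.2 = -9711.5
Services: 1100.4 + 978.6 + 411.4 - 264.5 - 280.1 = 1945.8
Primary income: -299.8 - 465.5 = -765.3
Secondary income: -338.8
Current account = (-9711.5) + 1945.8 + (-765.3) + (-338.8) = -8869.8
(Excluded from the current account — capital account: capital transfers received from emigrants 67.4, sale of embassy land to a foreign government 66.3; financial account: new loans extended by domestic banks to foreign borrowers 969.8, acquisition of a foreign subsidiary by a resident firm (outward FDI) 818.8, sale of domestic government bonds to non-residents 1035.4, domestic pension funds' purchases of foreign equities 1187.2.)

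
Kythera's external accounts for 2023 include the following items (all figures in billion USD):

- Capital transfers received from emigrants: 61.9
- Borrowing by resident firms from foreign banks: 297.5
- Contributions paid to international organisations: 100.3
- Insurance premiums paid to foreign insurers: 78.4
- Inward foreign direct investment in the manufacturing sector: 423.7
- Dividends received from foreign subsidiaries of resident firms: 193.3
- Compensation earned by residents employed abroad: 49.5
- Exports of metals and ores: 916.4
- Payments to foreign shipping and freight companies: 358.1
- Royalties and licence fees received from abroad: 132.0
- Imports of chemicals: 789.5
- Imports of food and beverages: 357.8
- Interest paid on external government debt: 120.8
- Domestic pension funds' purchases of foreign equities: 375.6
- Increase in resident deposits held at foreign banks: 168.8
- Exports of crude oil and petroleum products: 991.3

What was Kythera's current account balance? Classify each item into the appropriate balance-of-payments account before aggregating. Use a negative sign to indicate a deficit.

Goods: -789.5 - 357.8 + 991.3 + 916.4 = 760.4
Services: 132.0 - 78.4 - 358.1 = -304.5
Primary income: -120.8 + 193.3 + 49.5 = 122.0
Secondary income: -100.3
Current account = 760.4 + (-304.5) + 122.0 + (-100.3) = 477.6
(Excluded from the current account — capital account: capital transfers received from emigrants 61.9; financial account: borrowing by resident firms from foreign banks 297.5, inward foreign direct investment in the manufacturing sector 423.7, domestic pension funds' purchases of foreign equities 375.6, increase in resident deposits held at foreign banks 168.8.)

477.6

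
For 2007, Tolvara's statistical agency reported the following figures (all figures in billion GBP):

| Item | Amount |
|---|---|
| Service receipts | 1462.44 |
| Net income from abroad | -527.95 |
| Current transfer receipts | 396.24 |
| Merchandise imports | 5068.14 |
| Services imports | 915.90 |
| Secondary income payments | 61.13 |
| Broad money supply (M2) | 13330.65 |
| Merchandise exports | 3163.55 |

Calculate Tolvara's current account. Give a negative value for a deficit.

Goods balance = 3163.55 - 5068.14 = -1904.59
Services balance = 1462.44 - 915.90 = 546.54
Trade balance (goods + services) = -1904.59 + 546.54 = -1358.05
Net primary income = -527.95
Net secondary income = 396.24 - 61.13 = 335.11
Current account = -1358.05 + (-527.95) + 335.11 = -1550.89

-1550.89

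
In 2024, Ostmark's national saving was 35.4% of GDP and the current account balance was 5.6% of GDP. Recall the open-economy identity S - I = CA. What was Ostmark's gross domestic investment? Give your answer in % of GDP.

29.8

S - I = CA (net lending to the rest of the world).
I = S - CA = 35.4 - 5.6 = 29.8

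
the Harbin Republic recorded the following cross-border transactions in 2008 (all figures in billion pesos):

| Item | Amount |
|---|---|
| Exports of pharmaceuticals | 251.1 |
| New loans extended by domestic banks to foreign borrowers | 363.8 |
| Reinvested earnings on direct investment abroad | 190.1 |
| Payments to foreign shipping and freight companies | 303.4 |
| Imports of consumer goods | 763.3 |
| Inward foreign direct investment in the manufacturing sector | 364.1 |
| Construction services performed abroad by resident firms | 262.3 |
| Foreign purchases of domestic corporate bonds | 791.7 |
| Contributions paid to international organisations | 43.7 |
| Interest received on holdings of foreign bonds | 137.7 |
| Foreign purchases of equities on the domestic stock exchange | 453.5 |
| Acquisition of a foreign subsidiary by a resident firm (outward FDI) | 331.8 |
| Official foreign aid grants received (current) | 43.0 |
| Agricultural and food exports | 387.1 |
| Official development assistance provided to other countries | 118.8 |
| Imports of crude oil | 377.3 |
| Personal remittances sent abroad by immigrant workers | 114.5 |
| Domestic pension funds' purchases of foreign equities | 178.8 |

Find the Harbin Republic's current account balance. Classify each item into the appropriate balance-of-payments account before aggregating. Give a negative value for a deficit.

-449.7

Goods: -763.3 + 251.1 + 387.1 - 377.3 = -502.4
Services: 262.3 - 303.4 = -41.1
Primary income: 137.7 + 190.1 = 327.8
Secondary income: -43.7 - 118.8 - 114.5 + 43.0 = -234.0
Current account = (-502.4) + (-41.1) + 327.8 + (-234.0) = -449.7
(Excluded from the current account — financial account: new loans extended by domestic banks to foreign borrowers 363.8, inward foreign direct investment in the manufacturing sector 364.1, foreign purchases of domestic corporate bonds 791.7, foreign purchases of equities on the domestic stock exchange 453.5, acquisition of a foreign subsidiary by a resident firm (outward FDI) 331.8, domestic pension funds' purchases of foreign equities 178.8.)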